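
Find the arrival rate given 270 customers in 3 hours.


lambda = total arrivals / time = 270 / 3 = 90.0 per hour

90.0 per hour


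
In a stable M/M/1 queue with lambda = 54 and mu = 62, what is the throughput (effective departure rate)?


For a stable queue (lambda < mu), throughput = lambda = 54 per hour

54 per hour


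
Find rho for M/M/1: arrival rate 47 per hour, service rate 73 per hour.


rho = lambda/mu = 47/73 = 0.6438

0.6438


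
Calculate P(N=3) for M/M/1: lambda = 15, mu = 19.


rho = 15/19; P(n) = (1-rho)*rho^n = (1-15/19)*(15/19)^3 = 0.1036

0.1036


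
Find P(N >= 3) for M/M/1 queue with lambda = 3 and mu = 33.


P(N >= 3) = rho^3 = (3/33)^3 = 0.0008

0.0008


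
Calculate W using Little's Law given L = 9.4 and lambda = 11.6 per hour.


W = L / lambda = 9.4 / 11.6 = 0.8103 hours

0.8103 hours


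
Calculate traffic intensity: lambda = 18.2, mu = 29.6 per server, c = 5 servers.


rho = lambda / (c * mu) = 18.2 / (5 * 29.6) = 0.123

0.123


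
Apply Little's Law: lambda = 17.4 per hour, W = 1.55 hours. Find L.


L = lambda * W = 17.4 * 1.55 = 26.97

26.97


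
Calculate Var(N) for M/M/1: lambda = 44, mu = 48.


rho = 44/48; Var(N) = rho/(1-rho)^2 = 132.0

132.0


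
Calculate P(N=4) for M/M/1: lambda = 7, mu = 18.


rho = 7/18; P(n) = (1-rho)*rho^n = (1-7/18)*(7/18)^4 = 0.014

0.014


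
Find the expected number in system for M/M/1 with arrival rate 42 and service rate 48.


rho = 42/48; L = rho/(1-rho) = 7.0

7.0


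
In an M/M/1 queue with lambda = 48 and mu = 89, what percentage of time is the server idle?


Idle fraction = (1 - rho) * 100 = (1 - 48/89) * 100 = 46.1%

46.1%


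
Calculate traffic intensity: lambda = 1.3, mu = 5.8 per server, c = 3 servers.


rho = lambda / (c * mu) = 1.3 / (3 * 5.8) = 0.0747

0.0747


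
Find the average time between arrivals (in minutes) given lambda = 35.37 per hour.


Mean interarrival time = 60/lambda = 60/35.37 = 1.7 minutes

1.7 minutes


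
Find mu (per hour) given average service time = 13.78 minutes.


mu = 60 / avg_service_time = 60 / 13.78 = 4.35 per hour

4.35 per hour


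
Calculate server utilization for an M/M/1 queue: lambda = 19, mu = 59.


rho = lambda/mu = 19/59 = 0.322

0.322


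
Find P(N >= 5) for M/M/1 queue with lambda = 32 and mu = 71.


P(N >= 5) = rho^5 = (32/71)^5 = 0.0186

0.0186


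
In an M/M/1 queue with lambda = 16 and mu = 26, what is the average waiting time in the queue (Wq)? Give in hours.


rho = 16/26; Wq = rho/(mu - lambda) = 0.0615 hours

0.0615 hours


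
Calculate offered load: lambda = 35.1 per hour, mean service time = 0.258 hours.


Offered load a = lambda * E[S] = 35.1 * 0.258 = 9.06 Erlangs

9.06 Erlangs


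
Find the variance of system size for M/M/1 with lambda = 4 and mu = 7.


rho = 4/7; Var(N) = rho/(1-rho)^2 = 3.11

3.11


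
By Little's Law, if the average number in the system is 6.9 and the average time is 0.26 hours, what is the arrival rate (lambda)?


lambda = L / W = 6.9 / 0.26 = 26.54 per hour

26.54 per hour


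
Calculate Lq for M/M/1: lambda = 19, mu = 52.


rho = 19/52; Lq = rho^2/(1-rho) = 0.21

0.21


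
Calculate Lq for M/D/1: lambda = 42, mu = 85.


M/D/1: Lq = rho^2 / (2*(1-rho)) where rho = 42/85; Lq = 0.24

0.24


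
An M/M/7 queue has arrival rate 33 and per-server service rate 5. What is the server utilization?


rho = lambda/(c*mu) = 33/(7*5) = 0.9429

0.9429


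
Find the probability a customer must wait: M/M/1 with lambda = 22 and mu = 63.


P(wait) = rho = lambda/mu = 22/63 = 0.3492

0.3492


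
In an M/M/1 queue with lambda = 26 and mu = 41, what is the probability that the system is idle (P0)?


P0 = 1 - rho = 1 - 26/41 = 0.3659

0.3659


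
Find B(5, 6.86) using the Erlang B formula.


B(N,A) = (A^N/N!) / sum(A^k/k!, k=0..N) with N=5, A=6.86 = 0.4164

0.4164


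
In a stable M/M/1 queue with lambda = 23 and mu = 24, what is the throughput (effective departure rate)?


For a stable queue (lambda < mu), throughput = lambda = 23 per hour

23 per hour


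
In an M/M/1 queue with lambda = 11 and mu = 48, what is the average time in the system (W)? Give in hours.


W = 1/(mu - lambda) = 1/(48 - 11) = 0.027 hours

0.027 hours


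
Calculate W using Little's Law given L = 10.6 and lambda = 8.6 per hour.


W = L / lambda = 10.6 / 8.6 = 1.2326 hours

1.2326 hours


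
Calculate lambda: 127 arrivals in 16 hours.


lambda = total arrivals / time = 127 / 16 = 7.94 per hour

7.94 per hour


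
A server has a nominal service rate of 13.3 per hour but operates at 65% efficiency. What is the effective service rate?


Effective rate = mu * efficiency = 13.3 * 0.65 = 8.65 per hour

8.65 per hour


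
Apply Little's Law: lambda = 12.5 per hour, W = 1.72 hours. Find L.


L = lambda * W = 12.5 * 1.72 = 21.5

21.5


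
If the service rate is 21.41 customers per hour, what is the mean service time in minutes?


Mean service time = 60/mu = 60/21.41 = 2.8 minutes

2.8 minutes


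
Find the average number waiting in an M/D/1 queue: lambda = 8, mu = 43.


M/D/1: Lq = rho^2 / (2*(1-rho)) where rho = 8/43; Lq = 0.02

0.02


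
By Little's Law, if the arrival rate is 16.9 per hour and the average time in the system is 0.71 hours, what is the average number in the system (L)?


L = lambda * W = 16.9 * 0.71 = 12.0

12.0


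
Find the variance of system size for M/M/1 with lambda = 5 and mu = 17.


rho = 5/17; Var(N) = rho/(1-rho)^2 = 0.59

0.59


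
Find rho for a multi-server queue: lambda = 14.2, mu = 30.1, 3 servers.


rho = lambda / (c * mu) = 14.2 / (3 * 30.1) = 0.1573

0.1573


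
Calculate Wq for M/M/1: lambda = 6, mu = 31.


rho = 6/31; Wq = rho/(mu - lambda) = 0.0077 hours

0.0077 hours


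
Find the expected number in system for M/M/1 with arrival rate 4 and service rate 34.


rho = 4/34; L = rho/(1-rho) = 0.13

0.13


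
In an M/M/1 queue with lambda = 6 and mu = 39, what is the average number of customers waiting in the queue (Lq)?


rho = 6/39; Lq = rho^2/(1-rho) = 0.03

0.03


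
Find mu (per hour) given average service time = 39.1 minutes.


mu = 60 / avg_service_time = 60 / 39.1 = 1.53 per hour

1.53 per hour


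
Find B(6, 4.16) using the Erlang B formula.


B(N,A) = (A^N/N!) / sum(A^k/k!, k=0..N) with N=6, A=4.16 = 0.1288

0.1288


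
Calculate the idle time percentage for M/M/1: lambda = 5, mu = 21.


Idle fraction = (1 - rho) * 100 = (1 - 5/21) * 100 = 76.2%

76.2%


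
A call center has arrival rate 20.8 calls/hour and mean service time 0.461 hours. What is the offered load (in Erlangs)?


Offered load a = lambda * E[S] = 20.8 * 0.461 = 9.59 Erlangs

9.59 Erlangs


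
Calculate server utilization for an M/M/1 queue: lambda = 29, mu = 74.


rho = lambda/mu = 29/74 = 0.3919

0.3919


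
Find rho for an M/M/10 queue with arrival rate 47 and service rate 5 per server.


rho = lambda/(c*mu) = 47/(10*5) = 0.94

0.94


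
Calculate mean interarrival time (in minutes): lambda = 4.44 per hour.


Mean interarrival time = 60/lambda = 60/4.44 = 13.51 minutes

13.51 minutes


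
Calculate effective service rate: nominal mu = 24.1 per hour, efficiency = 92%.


Effective rate = mu * efficiency = 24.1 * 0.92 = 22.17 per hour

22.17 per hour


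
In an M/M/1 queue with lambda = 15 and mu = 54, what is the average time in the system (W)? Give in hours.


W = 1/(mu - lambda) = 1/(54 - 15) = 0.0256 hours

0.0256 hours


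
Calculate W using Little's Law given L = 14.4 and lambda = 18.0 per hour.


W = L / lambda = 14.4 / 18.0 = 0.8 hours

0.8 hours


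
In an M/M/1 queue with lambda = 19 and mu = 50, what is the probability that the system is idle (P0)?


P0 = 1 - rho = 1 - 19/50 = 0.62

0.62


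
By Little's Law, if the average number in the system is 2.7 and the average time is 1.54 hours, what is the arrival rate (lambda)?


lambda = L / W = 2.7 / 1.54 = 1.75 per hour

1.75 per hour


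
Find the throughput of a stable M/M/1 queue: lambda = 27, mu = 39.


For a stable queue (lambda < mu), throughput = lambda = 27 per hour

27 per hour


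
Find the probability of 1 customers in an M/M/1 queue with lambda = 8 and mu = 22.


rho = 8/22; P(n) = (1-rho)*rho^n = (1-8/22)*(8/22)^1 = 0.2314

0.2314


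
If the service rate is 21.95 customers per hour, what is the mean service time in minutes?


Mean service time = 60/mu = 60/21.95 = 2.73 minutes

2.73 minutes


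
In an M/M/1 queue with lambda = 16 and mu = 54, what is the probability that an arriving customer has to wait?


P(wait) = rho = lambda/mu = 16/54 = 0.2963

0.2963


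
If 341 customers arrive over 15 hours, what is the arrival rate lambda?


lambda = total arrivals / time = 341 / 15 = 22.73 per hour

22.73 per hour


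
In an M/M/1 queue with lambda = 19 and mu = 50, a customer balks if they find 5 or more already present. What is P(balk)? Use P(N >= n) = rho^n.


P(N >= 5) = rho^5 = (19/50)^5 = 0.0079

0.0079


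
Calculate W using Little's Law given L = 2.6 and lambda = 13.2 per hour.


W = L / lambda = 2.6 / 13.2 = 0.197 hours

0.197 hours


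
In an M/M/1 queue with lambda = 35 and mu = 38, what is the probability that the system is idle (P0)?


P0 = 1 - rho = 1 - 35/38 = 0.0789

0.0789


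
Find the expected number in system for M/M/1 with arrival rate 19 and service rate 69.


rho = 19/69; L = rho/(1-rho) = 0.38

0.38


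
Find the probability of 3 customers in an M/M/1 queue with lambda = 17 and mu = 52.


rho = 17/52; P(n) = (1-rho)*rho^n = (1-17/52)*(17/52)^3 = 0.0235

0.0235


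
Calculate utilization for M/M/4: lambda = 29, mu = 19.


rho = lambda/(c*mu) = 29/(4*19) = 0.3816

0.3816


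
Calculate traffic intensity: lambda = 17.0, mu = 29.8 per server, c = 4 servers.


rho = lambda / (c * mu) = 17.0 / (4 * 29.8) = 0.1426

0.1426


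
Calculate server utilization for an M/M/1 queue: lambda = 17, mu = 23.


rho = lambda/mu = 17/23 = 0.7391

0.7391


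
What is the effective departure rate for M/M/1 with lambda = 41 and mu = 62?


For a stable queue (lambda < mu), throughput = lambda = 41 per hour

41 per hour


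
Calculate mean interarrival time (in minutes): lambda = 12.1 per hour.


Mean interarrival time = 60/lambda = 60/12.1 = 4.96 minutes

4.96 minutes


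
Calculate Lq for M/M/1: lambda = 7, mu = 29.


rho = 7/29; Lq = rho^2/(1-rho) = 0.08

0.08


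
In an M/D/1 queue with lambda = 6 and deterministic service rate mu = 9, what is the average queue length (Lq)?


M/D/1: Lq = rho^2 / (2*(1-rho)) where rho = 6/9; Lq = 0.67

0.67


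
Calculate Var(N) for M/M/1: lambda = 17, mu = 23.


rho = 17/23; Var(N) = rho/(1-rho)^2 = 10.86

10.86


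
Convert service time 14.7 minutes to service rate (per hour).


mu = 60 / avg_service_time = 60 / 14.7 = 4.08 per hour

4.08 per hour


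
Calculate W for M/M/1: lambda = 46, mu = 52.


W = 1/(mu - lambda) = 1/(52 - 46) = 0.1667 hours

0.1667 hours


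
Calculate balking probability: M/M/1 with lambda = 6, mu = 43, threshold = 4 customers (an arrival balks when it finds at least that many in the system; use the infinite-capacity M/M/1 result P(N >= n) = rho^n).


P(N >= 4) = rho^4 = (6/43)^4 = 0.0004

0.0004


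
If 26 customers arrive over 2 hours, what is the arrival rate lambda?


lambda = total arrivals / time = 26 / 2 = 13.0 per hour

13.0 per hour


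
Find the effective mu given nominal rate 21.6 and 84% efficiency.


Effective rate = mu * efficiency = 21.6 * 0.84 = 18.14 per hour

18.14 per hour


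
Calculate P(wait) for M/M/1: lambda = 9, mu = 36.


P(wait) = rho = lambda/mu = 9/36 = 0.25

0.25


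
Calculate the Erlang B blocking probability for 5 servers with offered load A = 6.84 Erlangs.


B(N,A) = (A^N/N!) / sum(A^k/k!, k=0..N) with N=5, A=6.84 = 0.4151

0.4151


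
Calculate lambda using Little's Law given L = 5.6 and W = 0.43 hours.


lambda = L / W = 5.6 / 0.43 = 13.02 per hour

13.02 per hour


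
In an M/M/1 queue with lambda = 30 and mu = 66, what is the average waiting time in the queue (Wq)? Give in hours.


rho = 30/66; Wq = rho/(mu - lambda) = 0.0126 hours

0.0126 hours


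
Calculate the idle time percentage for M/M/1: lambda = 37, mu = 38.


Idle fraction = (1 - rho) * 100 = (1 - 37/38) * 100 = 2.6%

2.6%


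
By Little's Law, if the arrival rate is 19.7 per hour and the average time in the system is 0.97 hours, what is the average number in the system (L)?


L = lambda * W = 19.7 * 0.97 = 19.11

19.11


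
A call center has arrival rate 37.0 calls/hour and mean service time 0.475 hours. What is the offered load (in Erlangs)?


Offered load a = lambda * E[S] = 37.0 * 0.475 = 17.58 Erlangs

17.58 Erlangs


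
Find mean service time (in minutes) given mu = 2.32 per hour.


Mean service time = 60/mu = 60/2.32 = 25.86 minutes

25.86 minutes


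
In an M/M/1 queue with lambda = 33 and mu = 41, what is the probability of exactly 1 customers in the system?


rho = 33/41; P(n) = (1-rho)*rho^n = (1-33/41)*(33/41)^1 = 0.157

0.157


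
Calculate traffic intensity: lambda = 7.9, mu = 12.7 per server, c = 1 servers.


rho = lambda / (c * mu) = 7.9 / (1 * 12.7) = 0.622

0.622


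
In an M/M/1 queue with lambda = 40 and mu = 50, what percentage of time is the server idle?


Idle fraction = (1 - rho) * 100 = (1 - 40/50) * 100 = 20.0%

20.0%


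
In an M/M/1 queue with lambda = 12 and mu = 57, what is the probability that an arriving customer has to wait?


P(wait) = rho = lambda/mu = 12/57 = 0.2105

0.2105


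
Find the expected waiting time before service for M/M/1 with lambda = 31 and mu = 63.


rho = 31/63; Wq = rho/(mu - lambda) = 0.0154 hours

0.0154 hours


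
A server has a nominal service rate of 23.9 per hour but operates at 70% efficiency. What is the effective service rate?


Effective rate = mu * efficiency = 23.9 * 0.7 = 16.73 per hour

16.73 per hour


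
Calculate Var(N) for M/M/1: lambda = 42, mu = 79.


rho = 42/79; Var(N) = rho/(1-rho)^2 = 2.42

2.42


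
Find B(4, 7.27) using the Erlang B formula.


B(N,A) = (A^N/N!) / sum(A^k/k!, k=0..N) with N=4, A=7.27 = 0.541

0.541


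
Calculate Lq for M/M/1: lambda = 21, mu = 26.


rho = 21/26; Lq = rho^2/(1-rho) = 3.39

3.39


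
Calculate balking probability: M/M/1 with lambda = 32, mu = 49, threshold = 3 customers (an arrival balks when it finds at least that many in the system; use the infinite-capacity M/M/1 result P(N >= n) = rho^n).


P(N >= 3) = rho^3 = (32/49)^3 = 0.2785

0.2785


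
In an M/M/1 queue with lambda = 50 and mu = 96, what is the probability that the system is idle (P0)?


P0 = 1 - rho = 1 - 50/96 = 0.4792

0.4792


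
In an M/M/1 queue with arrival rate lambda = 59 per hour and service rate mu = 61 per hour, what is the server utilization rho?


rho = lambda/mu = 59/61 = 0.9672

0.9672


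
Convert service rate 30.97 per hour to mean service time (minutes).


Mean service time = 60/mu = 60/30.97 = 1.94 minutes

1.94 minutes


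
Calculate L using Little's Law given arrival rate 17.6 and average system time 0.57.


L = lambda * W = 17.6 * 0.57 = 10.03

10.03


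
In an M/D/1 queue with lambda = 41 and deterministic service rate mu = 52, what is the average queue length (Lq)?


M/D/1: Lq = rho^2 / (2*(1-rho)) where rho = 41/52; Lq = 1.47

1.47


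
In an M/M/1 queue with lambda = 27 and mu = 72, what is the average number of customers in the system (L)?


rho = 27/72; L = rho/(1-rho) = 0.6

0.6


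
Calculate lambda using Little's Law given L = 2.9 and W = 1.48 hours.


lambda = L / W = 2.9 / 1.48 = 1.96 per hour

1.96 per hour


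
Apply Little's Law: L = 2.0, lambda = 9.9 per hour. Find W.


W = L / lambda = 2.0 / 9.9 = 0.202 hours

0.202 hours


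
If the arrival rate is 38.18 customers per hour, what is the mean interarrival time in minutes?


Mean interarrival time = 60/lambda = 60/38.18 = 1.57 minutes

1.57 minutes


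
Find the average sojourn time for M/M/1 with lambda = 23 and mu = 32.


W = 1/(mu - lambda) = 1/(32 - 23) = 0.1111 hours

0.1111 hours


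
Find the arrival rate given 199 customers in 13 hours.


lambda = total arrivals / time = 199 / 13 = 15.31 per hour

15.31 per hour


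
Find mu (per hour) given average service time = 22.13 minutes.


mu = 60 / avg_service_time = 60 / 22.13 = 2.71 per hour

2.71 per hour


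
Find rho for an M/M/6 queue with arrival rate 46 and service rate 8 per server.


rho = lambda/(c*mu) = 46/(6*8) = 0.9583

0.9583


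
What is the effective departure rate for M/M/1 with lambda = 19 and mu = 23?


For a stable queue (lambda < mu), throughput = lambda = 19 per hour

19 per hour


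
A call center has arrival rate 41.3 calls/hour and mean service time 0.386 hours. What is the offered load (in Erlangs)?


Offered load a = lambda * E[S] = 41.3 * 0.386 = 15.94 Erlangs

15.94 Erlangs


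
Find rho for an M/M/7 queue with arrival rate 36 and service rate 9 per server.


rho = lambda/(c*mu) = 36/(7*9) = 0.5714

0.5714


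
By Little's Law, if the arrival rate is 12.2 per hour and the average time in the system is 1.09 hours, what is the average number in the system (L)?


L = lambda * W = 12.2 * 1.09 = 13.3

13.3


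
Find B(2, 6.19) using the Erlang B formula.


B(N,A) = (A^N/N!) / sum(A^k/k!, k=0..N) with N=2, A=6.19 = 0.7271

0.7271


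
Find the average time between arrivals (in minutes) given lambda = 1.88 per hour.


Mean interarrival time = 60/lambda = 60/1.88 = 31.91 minutes

31.91 minutes


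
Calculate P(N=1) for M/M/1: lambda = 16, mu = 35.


rho = 16/35; P(n) = (1-rho)*rho^n = (1-16/35)*(16/35)^1 = 0.2482

0.2482


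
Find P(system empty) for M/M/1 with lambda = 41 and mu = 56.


P0 = 1 - rho = 1 - 41/56 = 0.2679

0.2679


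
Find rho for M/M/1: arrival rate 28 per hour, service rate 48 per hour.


rho = lambda/mu = 28/48 = 0.5833

0.5833


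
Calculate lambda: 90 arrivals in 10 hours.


lambda = total arrivals / time = 90 / 10 = 9.0 per hour

9.0 per hour


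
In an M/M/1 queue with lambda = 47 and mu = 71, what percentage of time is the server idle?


Idle fraction = (1 - rho) * 100 = (1 - 47/71) * 100 = 33.8%

33.8%


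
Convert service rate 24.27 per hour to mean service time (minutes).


Mean service time = 60/mu = 60/24.27 = 2.47 minutes

2.47 minutes


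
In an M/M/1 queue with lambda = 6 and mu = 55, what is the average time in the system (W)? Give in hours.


W = 1/(mu - lambda) = 1/(55 - 6) = 0.0204 hours

0.0204 hours


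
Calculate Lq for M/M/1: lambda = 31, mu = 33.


rho = 31/33; Lq = rho^2/(1-rho) = 14.56

14.56


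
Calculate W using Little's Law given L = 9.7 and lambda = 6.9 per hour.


W = L / lambda = 9.7 / 6.9 = 1.4058 hours

1.4058 hours


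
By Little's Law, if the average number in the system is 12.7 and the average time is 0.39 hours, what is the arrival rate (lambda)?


lambda = L / W = 12.7 / 0.39 = 32.56 per hour

32.56 per hour


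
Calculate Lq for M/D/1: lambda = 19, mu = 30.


M/D/1: Lq = rho^2 / (2*(1-rho)) where rho = 19/30; Lq = 0.55

0.55


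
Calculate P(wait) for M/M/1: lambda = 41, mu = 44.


P(wait) = rho = lambda/mu = 41/44 = 0.9318

0.9318


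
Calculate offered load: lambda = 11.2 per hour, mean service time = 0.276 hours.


Offered load a = lambda * E[S] = 11.2 * 0.276 = 3.09 Erlangs

3.09 Erlangs


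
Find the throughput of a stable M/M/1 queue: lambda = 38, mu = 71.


For a stable queue (lambda < mu), throughput = lambda = 38 per hour

38 per hour


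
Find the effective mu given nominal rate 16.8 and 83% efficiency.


Effective rate = mu * efficiency = 16.8 * 0.83 = 13.94 per hour

13.94 per hour


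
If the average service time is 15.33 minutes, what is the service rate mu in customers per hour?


mu = 60 / avg_service_time = 60 / 15.33 = 3.91 per hour

3.91 per hour


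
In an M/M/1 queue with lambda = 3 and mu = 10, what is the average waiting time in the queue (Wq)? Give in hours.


rho = 3/10; Wq = rho/(mu - lambda) = 0.0429 hours

0.0429 hours


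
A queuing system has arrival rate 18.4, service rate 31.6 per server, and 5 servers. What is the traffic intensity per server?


rho = lambda / (c * mu) = 18.4 / (5 * 31.6) = 0.1165

0.1165


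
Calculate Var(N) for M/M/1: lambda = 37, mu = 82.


rho = 37/82; Var(N) = rho/(1-rho)^2 = 1.5

1.5


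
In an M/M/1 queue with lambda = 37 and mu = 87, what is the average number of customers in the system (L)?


rho = 37/87; L = rho/(1-rho) = 0.74

0.74


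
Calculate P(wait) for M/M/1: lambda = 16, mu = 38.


P(wait) = rho = lambda/mu = 16/38 = 0.4211

0.4211


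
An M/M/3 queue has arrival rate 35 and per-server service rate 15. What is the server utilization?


rho = lambda/(c*mu) = 35/(3*15) = 0.7778

0.7778


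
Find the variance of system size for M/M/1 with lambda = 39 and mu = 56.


rho = 39/56; Var(N) = rho/(1-rho)^2 = 7.56

7.56


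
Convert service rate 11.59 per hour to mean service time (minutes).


Mean service time = 60/mu = 60/11.59 = 5.18 minutes

5.18 minutes


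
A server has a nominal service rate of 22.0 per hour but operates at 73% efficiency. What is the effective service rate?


Effective rate = mu * efficiency = 22.0 * 0.73 = 16.06 per hour

16.06 per hour


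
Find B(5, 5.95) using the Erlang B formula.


B(N,A) = (A^N/N!) / sum(A^k/k!, k=0..N) with N=5, A=5.95 = 0.3569

0.3569


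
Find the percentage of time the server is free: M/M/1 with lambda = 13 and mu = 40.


Idle fraction = (1 - rho) * 100 = (1 - 13/40) * 100 = 67.5%

67.5%


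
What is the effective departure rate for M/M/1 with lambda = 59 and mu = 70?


For a stable queue (lambda < mu), throughput = lambda = 59 per hour

59 per hour


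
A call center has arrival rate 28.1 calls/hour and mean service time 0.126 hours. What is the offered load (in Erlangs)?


Offered load a = lambda * E[S] = 28.1 * 0.126 = 3.54 Erlangs

3.54 Erlangs


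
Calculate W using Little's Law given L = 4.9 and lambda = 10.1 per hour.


W = L / lambda = 4.9 / 10.1 = 0.4851 hours

0.4851 hours


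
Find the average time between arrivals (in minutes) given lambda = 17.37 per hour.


Mean interarrival time = 60/lambda = 60/17.37 = 3.45 minutes

3.45 minutes


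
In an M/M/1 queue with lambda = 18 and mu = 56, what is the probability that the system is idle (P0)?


P0 = 1 - rho = 1 - 18/56 = 0.6786

0.6786


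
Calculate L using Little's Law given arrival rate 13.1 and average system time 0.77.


L = lambda * W = 13.1 * 0.77 = 10.09

10.09


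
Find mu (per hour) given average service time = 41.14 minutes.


mu = 60 / avg_service_time = 60 / 41.14 = 1.46 per hour

1.46 per hour


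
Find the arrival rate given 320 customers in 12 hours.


lambda = total arrivals / time = 320 / 12 = 26.67 per hour

26.67 per hour


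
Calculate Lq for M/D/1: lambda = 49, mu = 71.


M/D/1: Lq = rho^2 / (2*(1-rho)) where rho = 49/71; Lq = 0.77

0.77


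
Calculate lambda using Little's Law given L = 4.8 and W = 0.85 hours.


lambda = L / W = 4.8 / 0.85 = 5.65 per hour

5.65 per hour


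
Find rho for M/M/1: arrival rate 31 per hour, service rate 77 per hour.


rho = lambda/mu = 31/77 = 0.4026

0.4026


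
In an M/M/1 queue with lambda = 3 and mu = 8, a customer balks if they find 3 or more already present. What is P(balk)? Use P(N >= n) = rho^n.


P(N >= 3) = rho^3 = (3/8)^3 = 0.0527

0.0527


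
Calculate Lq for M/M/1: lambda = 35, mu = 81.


rho = 35/81; Lq = rho^2/(1-rho) = 0.33

0.33


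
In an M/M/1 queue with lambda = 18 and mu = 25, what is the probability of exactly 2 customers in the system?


rho = 18/25; P(n) = (1-rho)*rho^n = (1-18/25)*(18/25)^2 = 0.1452

0.1452


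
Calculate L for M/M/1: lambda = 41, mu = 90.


rho = 41/90; L = rho/(1-rho) = 0.84

0.84


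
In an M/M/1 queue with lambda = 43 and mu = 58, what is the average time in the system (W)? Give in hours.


W = 1/(mu - lambda) = 1/(58 - 43) = 0.0667 hours

0.0667 hours


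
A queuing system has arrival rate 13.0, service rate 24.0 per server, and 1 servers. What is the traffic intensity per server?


rho = lambda / (c * mu) = 13.0 / (1 * 24.0) = 0.5417

0.5417


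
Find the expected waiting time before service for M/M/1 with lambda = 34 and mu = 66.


rho = 34/66; Wq = rho/(mu - lambda) = 0.0161 hours

0.0161 hours


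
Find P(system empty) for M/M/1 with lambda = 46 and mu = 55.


P0 = 1 - rho = 1 - 46/55 = 0.1636

0.1636


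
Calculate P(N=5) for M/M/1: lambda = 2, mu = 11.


rho = 2/11; P(n) = (1-rho)*rho^n = (1-2/11)*(2/11)^5 = 0.0002

0.0002


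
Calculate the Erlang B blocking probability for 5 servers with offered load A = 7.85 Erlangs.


B(N,A) = (A^N/N!) / sum(A^k/k!, k=0..N) with N=5, A=7.85 = 0.4714

0.4714


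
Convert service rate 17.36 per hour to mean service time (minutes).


Mean service time = 60/mu = 60/17.36 = 3.46 minutes

3.46 minutes


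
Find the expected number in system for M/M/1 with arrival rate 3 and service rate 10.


rho = 3/10; L = rho/(1-rho) = 0.43

0.43


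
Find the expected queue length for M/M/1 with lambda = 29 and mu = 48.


rho = 29/48; Lq = rho^2/(1-rho) = 0.92

0.92


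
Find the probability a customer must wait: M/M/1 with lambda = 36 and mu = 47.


P(wait) = rho = lambda/mu = 36/47 = 0.766

0.766


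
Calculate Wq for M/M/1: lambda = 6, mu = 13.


rho = 6/13; Wq = rho/(mu - lambda) = 0.0659 hours

0.0659 hours


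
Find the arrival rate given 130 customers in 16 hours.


lambda = total arrivals / time = 130 / 16 = 8.13 per hour

8.13 per hour


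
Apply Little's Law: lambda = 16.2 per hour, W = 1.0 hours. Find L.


L = lambda * W = 16.2 * 1.0 = 16.2

16.2


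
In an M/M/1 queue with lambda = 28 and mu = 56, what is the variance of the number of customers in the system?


rho = 28/56; Var(N) = rho/(1-rho)^2 = 2.0

2.0


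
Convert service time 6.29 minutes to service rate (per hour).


mu = 60 / avg_service_time = 60 / 6.29 = 9.54 per hour

9.54 per hour


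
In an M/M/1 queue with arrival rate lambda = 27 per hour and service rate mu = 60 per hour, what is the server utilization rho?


rho = lambda/mu = 27/60 = 0.45

0.45


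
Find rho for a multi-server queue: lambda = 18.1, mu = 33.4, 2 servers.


rho = lambda / (c * mu) = 18.1 / (2 * 33.4) = 0.271

0.271


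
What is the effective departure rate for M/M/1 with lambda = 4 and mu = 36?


For a stable queue (lambda < mu), throughput = lambda = 4 per hour

4 per hour


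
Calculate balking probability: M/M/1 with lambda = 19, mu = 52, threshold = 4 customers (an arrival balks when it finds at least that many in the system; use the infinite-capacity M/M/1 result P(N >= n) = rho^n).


P(N >= 4) = rho^4 = (19/52)^4 = 0.0178

0.0178


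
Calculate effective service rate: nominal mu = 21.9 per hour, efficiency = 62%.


Effective rate = mu * efficiency = 21.9 * 0.62 = 13.58 per hour

13.58 per hour


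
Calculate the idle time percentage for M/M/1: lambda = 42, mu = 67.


Idle fraction = (1 - rho) * 100 = (1 - 42/67) * 100 = 37.3%

37.3%


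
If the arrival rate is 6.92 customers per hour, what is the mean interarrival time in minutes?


Mean interarrival time = 60/lambda = 60/6.92 = 8.67 minutes

8.67 minutes


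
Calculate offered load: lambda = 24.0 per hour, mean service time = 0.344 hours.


Offered load a = lambda * E[S] = 24.0 * 0.344 = 8.26 Erlangs

8.26 Erlangs


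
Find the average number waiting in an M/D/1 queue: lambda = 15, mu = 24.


M/D/1: Lq = rho^2 / (2*(1-rho)) where rho = 15/24; Lq = 0.52

0.52


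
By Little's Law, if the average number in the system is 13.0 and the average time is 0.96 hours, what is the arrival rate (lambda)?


lambda = L / W = 13.0 / 0.96 = 13.54 per hour

13.54 per hour


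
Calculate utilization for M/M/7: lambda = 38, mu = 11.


rho = lambda/(c*mu) = 38/(7*11) = 0.4935

0.4935


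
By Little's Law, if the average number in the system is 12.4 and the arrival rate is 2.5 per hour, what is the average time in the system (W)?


W = L / lambda = 12.4 / 2.5 = 4.96 hours

4.96 hours


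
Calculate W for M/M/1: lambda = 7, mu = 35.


W = 1/(mu - lambda) = 1/(35 - 7) = 0.0357 hours

0.0357 hours


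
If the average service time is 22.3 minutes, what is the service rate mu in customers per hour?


mu = 60 / avg_service_time = 60 / 22.3 = 2.69 per hour

2.69 per hour


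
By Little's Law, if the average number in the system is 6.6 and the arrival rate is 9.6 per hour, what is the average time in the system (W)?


W = L / lambda = 6.6 / 9.6 = 0.6875 hours

0.6875 hours


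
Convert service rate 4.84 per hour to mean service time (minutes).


Mean service time = 60/mu = 60/4.84 = 12.4 minutes

12.4 minutes


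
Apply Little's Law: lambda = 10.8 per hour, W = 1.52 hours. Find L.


L = lambda * W = 10.8 * 1.52 = 16.42

16.42


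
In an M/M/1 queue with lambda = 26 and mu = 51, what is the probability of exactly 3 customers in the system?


rho = 26/51; P(n) = (1-rho)*rho^n = (1-26/51)*(26/51)^3 = 0.065

0.065


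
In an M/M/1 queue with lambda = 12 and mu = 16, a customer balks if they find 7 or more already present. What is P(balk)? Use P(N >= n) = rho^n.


P(N >= 7) = rho^7 = (12/16)^7 = 0.1335

0.1335


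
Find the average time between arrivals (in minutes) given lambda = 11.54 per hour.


Mean interarrival time = 60/lambda = 60/11.54 = 5.2 minutes

5.2 minutes


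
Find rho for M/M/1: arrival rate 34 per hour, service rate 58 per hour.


rho = lambda/mu = 34/58 = 0.5862

0.5862


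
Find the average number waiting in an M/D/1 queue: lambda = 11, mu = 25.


M/D/1: Lq = rho^2 / (2*(1-rho)) where rho = 11/25; Lq = 0.17

0.17


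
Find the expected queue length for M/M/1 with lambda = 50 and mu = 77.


rho = 50/77; Lq = rho^2/(1-rho) = 1.2

1.2


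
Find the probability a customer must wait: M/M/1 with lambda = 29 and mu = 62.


P(wait) = rho = lambda/mu = 29/62 = 0.4677

0.4677


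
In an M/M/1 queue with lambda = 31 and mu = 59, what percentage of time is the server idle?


Idle fraction = (1 - rho) * 100 = (1 - 31/59) * 100 = 47.5%

47.5%


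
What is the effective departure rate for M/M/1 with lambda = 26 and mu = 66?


For a stable queue (lambda < mu), throughput = lambda = 26 per hour

26 per hour


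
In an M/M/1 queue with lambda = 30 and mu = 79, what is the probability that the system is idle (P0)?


P0 = 1 - rho = 1 - 30/79 = 0.6203

0.6203


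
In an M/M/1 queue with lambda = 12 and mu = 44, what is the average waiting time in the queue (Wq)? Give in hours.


rho = 12/44; Wq = rho/(mu - lambda) = 0.0085 hours

0.0085 hours


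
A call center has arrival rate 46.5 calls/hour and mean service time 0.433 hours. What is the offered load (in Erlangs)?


Offered load a = lambda * E[S] = 46.5 * 0.433 = 20.13 Erlangs

20.13 Erlangs


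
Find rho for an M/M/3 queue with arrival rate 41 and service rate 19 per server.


rho = lambda/(c*mu) = 41/(3*19) = 0.7193

0.7193


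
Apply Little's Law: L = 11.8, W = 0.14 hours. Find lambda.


lambda = L / W = 11.8 / 0.14 = 84.29 per hour

84.29 per hour


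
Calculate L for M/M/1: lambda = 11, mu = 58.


rho = 11/58; L = rho/(1-rho) = 0.23

0.23


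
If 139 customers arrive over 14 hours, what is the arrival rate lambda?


lambda = total arrivals / time = 139 / 14 = 9.93 per hour

9.93 per hour


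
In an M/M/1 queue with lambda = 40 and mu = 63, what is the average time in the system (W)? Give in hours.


W = 1/(mu - lambda) = 1/(63 - 40) = 0.0435 hours

0.0435 hours


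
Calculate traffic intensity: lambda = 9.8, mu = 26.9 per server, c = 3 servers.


rho = lambda / (c * mu) = 9.8 / (3 * 26.9) = 0.1214

0.1214


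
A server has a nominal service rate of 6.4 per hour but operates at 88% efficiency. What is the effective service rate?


Effective rate = mu * efficiency = 6.4 * 0.88 = 5.63 per hour

5.63 per hour


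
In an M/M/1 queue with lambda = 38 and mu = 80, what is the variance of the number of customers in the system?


rho = 38/80; Var(N) = rho/(1-rho)^2 = 1.72

1.72


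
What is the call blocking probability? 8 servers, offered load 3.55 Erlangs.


B(N,A) = (A^N/N!) / sum(A^k/k!, k=0..N) with N=8, A=3.55 = 0.0182

0.0182


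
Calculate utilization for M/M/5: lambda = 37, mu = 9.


rho = lambda/(c*mu) = 37/(5*9) = 0.8222

0.8222


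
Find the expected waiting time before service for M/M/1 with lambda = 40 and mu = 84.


rho = 40/84; Wq = rho/(mu - lambda) = 0.0108 hours

0.0108 hours


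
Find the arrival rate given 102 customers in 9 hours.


lambda = total arrivals / time = 102 / 9 = 11.33 per hour

11.33 per hour


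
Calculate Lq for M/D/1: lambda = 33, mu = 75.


M/D/1: Lq = rho^2 / (2*(1-rho)) where rho = 33/75; Lq = 0.17

0.17


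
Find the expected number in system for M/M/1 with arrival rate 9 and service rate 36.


rho = 9/36; L = rho/(1-rho) = 0.33

0.33


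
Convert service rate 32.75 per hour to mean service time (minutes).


Mean service time = 60/mu = 60/32.75 = 1.83 minutes

1.83 minutes


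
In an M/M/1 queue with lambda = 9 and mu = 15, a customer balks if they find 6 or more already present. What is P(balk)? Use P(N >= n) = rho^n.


P(N >= 6) = rho^6 = (9/15)^6 = 0.0467

0.0467


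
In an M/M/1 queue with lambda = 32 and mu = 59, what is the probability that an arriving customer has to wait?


P(wait) = rho = lambda/mu = 32/59 = 0.5424

0.5424


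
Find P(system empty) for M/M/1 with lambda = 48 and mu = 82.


P0 = 1 - rho = 1 - 48/82 = 0.4146

0.4146


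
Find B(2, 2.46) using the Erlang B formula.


B(N,A) = (A^N/N!) / sum(A^k/k!, k=0..N) with N=2, A=2.46 = 0.4665

0.4665


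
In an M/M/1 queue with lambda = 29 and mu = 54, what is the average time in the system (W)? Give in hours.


W = 1/(mu - lambda) = 1/(54 - 29) = 0.04 hours

0.04 hours


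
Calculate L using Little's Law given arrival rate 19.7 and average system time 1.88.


L = lambda * W = 19.7 * 1.88 = 37.04

37.04


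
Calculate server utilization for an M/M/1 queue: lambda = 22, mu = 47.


rho = lambda/mu = 22/47 = 0.4681

0.4681


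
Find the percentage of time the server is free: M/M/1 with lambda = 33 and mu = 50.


Idle fraction = (1 - rho) * 100 = (1 - 33/50) * 100 = 34.0%

34.0%


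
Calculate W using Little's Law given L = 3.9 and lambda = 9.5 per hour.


W = L / lambda = 3.9 / 9.5 = 0.4105 hours

0.4105 hours


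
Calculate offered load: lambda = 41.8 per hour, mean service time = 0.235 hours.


Offered load a = lambda * E[S] = 41.8 * 0.235 = 9.82 Erlangs

9.82 Erlangs


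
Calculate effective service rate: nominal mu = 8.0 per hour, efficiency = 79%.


Effective rate = mu * efficiency = 8.0 * 0.79 = 6.32 per hour

6.32 per hour


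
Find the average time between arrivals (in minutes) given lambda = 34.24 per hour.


Mean interarrival time = 60/lambda = 60/34.24 = 1.75 minutes

1.75 minutes


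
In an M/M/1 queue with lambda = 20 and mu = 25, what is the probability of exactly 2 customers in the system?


rho = 20/25; P(n) = (1-rho)*rho^n = (1-20/25)*(20/25)^2 = 0.128

0.128


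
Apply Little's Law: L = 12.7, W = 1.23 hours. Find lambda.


lambda = L / W = 12.7 / 1.23 = 10.33 per hour

10.33 per hour


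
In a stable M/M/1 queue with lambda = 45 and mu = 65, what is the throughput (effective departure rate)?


For a stable queue (lambda < mu), throughput = lambda = 45 per hour

45 per hour


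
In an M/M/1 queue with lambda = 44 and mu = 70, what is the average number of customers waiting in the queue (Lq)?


rho = 44/70; Lq = rho^2/(1-rho) = 1.06

1.06


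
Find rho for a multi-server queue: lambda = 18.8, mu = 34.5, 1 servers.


rho = lambda / (c * mu) = 18.8 / (1 * 34.5) = 0.5449

0.5449


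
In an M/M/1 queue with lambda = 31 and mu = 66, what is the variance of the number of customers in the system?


rho = 31/66; Var(N) = rho/(1-rho)^2 = 1.67

1.67


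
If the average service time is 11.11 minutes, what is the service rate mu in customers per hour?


mu = 60 / avg_service_time = 60 / 11.11 = 5.4 per hour

5.4 per hour


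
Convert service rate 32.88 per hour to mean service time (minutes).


Mean service time = 60/mu = 60/32.88 = 1.82 minutes

1.82 minutes


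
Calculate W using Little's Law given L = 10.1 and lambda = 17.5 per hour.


W = L / lambda = 10.1 / 17.5 = 0.5771 hours

0.5771 hours


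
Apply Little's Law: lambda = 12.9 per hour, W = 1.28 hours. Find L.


L = lambda * W = 12.9 * 1.28 = 16.51

16.51


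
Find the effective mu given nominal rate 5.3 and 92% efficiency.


Effective rate = mu * efficiency = 5.3 * 0.92 = 4.88 per hour

4.88 per hour


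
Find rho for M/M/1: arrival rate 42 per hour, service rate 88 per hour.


rho = lambda/mu = 42/88 = 0.4773

0.4773


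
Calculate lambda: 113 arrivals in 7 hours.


lambda = total arrivals / time = 113 / 7 = 16.14 per hour

16.14 per hour


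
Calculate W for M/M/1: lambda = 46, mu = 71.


W = 1/(mu - lambda) = 1/(71 - 46) = 0.04 hours

0.04 hours


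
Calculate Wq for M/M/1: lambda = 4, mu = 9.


rho = 4/9; Wq = rho/(mu - lambda) = 0.0889 hours

0.0889 hours


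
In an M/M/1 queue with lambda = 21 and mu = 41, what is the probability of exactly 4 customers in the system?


rho = 21/41; P(n) = (1-rho)*rho^n = (1-21/41)*(21/41)^4 = 0.0336

0.0336


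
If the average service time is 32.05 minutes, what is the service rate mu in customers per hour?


mu = 60 / avg_service_time = 60 / 32.05 = 1.87 per hour

1.87 per hour


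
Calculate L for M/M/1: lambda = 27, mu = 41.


rho = 27/41; L = rho/(1-rho) = 1.93

1.93


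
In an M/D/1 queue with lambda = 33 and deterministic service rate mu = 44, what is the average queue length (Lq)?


M/D/1: Lq = rho^2 / (2*(1-rho)) where rho = 33/44; Lq = 1.13

1.13


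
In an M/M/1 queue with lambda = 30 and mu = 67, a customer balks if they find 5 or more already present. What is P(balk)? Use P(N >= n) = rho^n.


P(N >= 5) = rho^5 = (30/67)^5 = 0.018

0.018


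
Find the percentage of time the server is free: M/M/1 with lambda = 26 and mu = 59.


Idle fraction = (1 - rho) * 100 = (1 - 26/59) * 100 = 55.9%

55.9%


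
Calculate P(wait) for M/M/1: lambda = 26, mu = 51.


P(wait) = rho = lambda/mu = 26/51 = 0.5098

0.5098


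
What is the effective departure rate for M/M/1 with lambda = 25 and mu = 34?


For a stable queue (lambda < mu), throughput = lambda = 25 per hour

25 per hour


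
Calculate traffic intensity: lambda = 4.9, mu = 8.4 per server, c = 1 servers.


rho = lambda / (c * mu) = 4.9 / (1 * 8.4) = 0.5833

0.5833


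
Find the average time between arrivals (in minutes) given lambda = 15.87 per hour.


Mean interarrival time = 60/lambda = 60/15.87 = 3.78 minutes

3.78 minutes
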